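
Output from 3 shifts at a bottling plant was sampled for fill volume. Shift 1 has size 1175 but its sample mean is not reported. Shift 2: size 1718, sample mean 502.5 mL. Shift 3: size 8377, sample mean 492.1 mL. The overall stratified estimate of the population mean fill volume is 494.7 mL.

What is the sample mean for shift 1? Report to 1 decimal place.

Σ Nₕx̄ₕ = N·μ, so 1175·x̄_1 = 11270·494.7 − (1718·502.5 + 8377·492.1).
= 5575269 − 4985616.7 = 589652.3.
x̄_1 = 589652.3 / 1175 = 501.832... → 501.8.

501.8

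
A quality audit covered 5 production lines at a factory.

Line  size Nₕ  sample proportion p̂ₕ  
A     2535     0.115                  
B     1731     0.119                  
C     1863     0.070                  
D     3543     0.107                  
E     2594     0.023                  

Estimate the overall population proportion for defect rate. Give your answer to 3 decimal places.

Wₕ = Nₕ/N with N = 12266: 0.2067, 0.1411, 0.1519, 0.2888, 0.2115.
p̂_st = 0.2067·0.115 + 0.1411·0.119 + 0.1519·0.070 + 0.2888·0.107 + 0.2115·0.023 ≈ 0.08696... → 0.087.

0.087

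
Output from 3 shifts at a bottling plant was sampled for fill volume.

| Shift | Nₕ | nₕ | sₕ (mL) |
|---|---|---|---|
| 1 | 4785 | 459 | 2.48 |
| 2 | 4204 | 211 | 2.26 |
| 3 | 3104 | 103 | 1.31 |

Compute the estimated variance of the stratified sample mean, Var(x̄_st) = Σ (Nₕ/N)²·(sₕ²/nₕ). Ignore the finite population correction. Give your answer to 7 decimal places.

0.0061210

N = 12093; Wₕ = Nₕ/N.
shift 1: (4785/12093)²·2.48²/459 = 0.0020979081
shift 2: (4204/12093)²·2.26²/211 = 0.0029254436
shift 3: (3104/12093)²·1.31²/103 = 0.0010976925
Sum = 0.0061210442 → 0.0061210.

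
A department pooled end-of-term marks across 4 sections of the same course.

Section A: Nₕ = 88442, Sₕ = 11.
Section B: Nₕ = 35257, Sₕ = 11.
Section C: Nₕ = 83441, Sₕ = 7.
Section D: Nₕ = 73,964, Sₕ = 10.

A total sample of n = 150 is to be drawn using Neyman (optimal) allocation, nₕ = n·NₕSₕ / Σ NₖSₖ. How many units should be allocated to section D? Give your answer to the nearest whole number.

A: NₕSₕ = 88442·11 = 972862
B: NₕSₕ = 35257·11 = 387827
C: NₕSₕ = 83441·7 = 584087
D: NₕSₕ = 73964·10 = 739640
Σ NₕSₕ = 2684416.
n_D = 150·739640/2684416 = 41.330... → 41.

41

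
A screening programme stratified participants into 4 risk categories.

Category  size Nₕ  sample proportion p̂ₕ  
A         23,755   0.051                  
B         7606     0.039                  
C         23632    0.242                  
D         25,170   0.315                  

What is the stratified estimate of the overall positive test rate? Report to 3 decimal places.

N = 23755 + 7606 + 23632 + 25170 = 80163.
Overall proportion = Σ (Nₕ/N)·p̂ₕ.
Σ Nₕp̂ₕ = 1211.505 + 296.634 + 5718.944 + 7928.55 = 15155.633.
15155.633 / 80163 = 0.18906... → 0.189.

0.189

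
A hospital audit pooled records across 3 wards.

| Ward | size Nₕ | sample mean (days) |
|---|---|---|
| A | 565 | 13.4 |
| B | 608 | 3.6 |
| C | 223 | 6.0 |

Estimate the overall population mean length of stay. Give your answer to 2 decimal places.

7.95

N = 1396; weights Wₕ = Nₕ/N = (0.4047, 0.4355, 0.1597).
x̄_st = Σ Wₕ·x̄ₕ = 0.4047·13.4 + 0.4355·3.6 + 0.1597·6.0 ≈ 7.9497...
→ 7.95.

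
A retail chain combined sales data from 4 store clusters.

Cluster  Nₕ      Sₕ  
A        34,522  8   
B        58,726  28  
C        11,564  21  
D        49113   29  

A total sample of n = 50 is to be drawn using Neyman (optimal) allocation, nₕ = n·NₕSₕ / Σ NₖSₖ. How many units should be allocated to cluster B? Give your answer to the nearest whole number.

Σ NₕSₕ = 34522·8 + 58726·28 + 11564·21 + 49113·29 = 3587625.
Share for B: 1644328/3587625 = 0.45833.
n_B = 50 × 0.45833 = 22.917... → 23.

23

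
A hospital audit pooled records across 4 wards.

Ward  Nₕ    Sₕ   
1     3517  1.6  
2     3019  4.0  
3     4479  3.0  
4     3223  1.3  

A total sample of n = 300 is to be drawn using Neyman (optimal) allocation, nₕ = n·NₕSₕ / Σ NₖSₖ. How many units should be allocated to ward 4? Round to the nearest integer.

36

1: NₕSₕ = 3517·1.6 = 5627.2
2: NₕSₕ = 3019·4.0 = 12076
3: NₕSₕ = 4479·3.0 = 13437
4: NₕSₕ = 3223·1.3 = 4189.9
Σ NₕSₕ = 35330.1.
n_4 = 300·4189.9/35330.1 = 35.578... → 36.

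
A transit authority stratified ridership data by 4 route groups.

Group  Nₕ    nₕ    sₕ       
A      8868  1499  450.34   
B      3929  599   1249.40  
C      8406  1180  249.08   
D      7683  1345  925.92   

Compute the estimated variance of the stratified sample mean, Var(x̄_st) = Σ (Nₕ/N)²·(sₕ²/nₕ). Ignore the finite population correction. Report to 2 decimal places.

110.51

N = 28886. Term for each stratum: Wₕ²sₕ²/nₕ.
Var(x̄_st) = 12.75134 + 48.21314 + 4.45246 + 45.09325 = 110.51019 → 110.51.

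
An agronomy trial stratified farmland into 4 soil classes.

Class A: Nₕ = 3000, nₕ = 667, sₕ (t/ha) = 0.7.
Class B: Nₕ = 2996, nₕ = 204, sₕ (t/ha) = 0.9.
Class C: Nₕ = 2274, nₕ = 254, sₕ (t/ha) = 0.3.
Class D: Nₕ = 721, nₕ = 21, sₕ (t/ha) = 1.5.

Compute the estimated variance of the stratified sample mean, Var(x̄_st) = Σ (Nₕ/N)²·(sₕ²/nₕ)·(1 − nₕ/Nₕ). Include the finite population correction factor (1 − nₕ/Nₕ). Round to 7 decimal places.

N = 8991; Wₕ = Nₕ/N.
class A: (3000/8991)²·0.7²/667·(1 − 667/3000) = 0.0000636049
class B: (2996/8991)²·0.9²/204·(1 − 204/2996) = 0.0004108621
class C: (2274/8991)²·0.3²/254·(1 − 254/2274) = 0.0000201342
class D: (721/8991)²·1.5²/21·(1 − 21/721) = 0.0006689298
Sum = 0.0011635309 → 0.0011635.

0.0011635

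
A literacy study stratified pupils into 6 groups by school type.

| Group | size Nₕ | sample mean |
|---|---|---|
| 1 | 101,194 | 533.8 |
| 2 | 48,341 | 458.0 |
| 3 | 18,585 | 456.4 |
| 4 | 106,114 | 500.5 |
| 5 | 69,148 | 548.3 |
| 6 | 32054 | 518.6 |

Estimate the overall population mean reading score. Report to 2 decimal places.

512.17

N = 101194 + 48341 + 18585 + 106114 + 69148 + 32054 = 375436.
Weight each subgroup mean by Nₕ/N and sum.
Σ Nₕx̄ₕ = 101194·533.8 + 48341·458.0 + 18585·456.4 + 106114·500.5 + 69148·548.3 + 32054·518.6 = 54017357.2 + 22140178 + 8482194 + 53110057 + 37913848.4 + 16623204.4 = 192286839.
Divide by N: 192286839 / 375436 = 512.1694... → 512.17.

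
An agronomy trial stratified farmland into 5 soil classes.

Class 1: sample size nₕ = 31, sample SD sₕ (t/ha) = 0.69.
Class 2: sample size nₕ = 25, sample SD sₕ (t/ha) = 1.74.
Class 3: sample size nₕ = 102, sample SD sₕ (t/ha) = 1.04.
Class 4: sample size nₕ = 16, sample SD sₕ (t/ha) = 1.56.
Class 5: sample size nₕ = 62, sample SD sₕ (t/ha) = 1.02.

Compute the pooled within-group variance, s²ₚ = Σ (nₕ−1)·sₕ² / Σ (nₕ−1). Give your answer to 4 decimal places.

1.2821

Degrees of freedom: 30 + 24 + 101 + 15 + 61 = 231.
Σ(nₕ−1)sₕ² = 30·0.4761 + 24·3.0276 + 101·1.0816 + 15·2.4336 + 61·1.0404 = 296.1554.
s²ₚ = 296.1554 / 231 = 1.282058... → 1.2821.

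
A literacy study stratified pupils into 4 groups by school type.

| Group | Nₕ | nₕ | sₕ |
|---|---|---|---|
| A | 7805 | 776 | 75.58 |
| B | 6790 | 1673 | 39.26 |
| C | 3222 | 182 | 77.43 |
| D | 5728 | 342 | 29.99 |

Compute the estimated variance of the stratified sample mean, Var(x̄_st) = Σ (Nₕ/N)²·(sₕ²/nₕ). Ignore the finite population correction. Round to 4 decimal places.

1.6581

N = 23545; Wₕ = Nₕ/N.
group A: (7805/23545)²·75.58²/776 = 0.8089105
group B: (6790/23545)²·39.26²/1673 = 0.0766208
group C: (3222/23545)²·77.43²/182 = 0.6168802
group D: (5728/23545)²·29.99²/342 = 0.1556451
Sum = 1.6580566 → 1.6581.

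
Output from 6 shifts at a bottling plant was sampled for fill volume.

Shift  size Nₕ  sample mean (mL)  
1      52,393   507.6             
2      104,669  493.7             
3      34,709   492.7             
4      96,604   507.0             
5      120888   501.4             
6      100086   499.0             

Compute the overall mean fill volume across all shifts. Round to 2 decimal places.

500.45

x̄_st = (Σ Nₕx̄ₕ) / (Σ Nₕ) = (52393·507.6 + 104669·493.7 + 34709·492.7 + 96604·507.0 + 120888·501.4 + 100086·499.0) / 509349
= 254905281.6 / 509349 = 500.4531... → 500.45.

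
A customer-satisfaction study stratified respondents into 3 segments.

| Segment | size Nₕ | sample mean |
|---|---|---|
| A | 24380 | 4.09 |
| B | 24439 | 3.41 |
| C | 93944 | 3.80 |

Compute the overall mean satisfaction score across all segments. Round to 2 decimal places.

3.78

N = 142763; weights Wₕ = Nₕ/N = (0.1708, 0.1712, 0.6580).
x̄_st = Σ Wₕ·x̄ₕ = 0.1708·4.09 + 0.1712·3.41 + 0.6580·3.80 ≈ 3.7828...
→ 3.78.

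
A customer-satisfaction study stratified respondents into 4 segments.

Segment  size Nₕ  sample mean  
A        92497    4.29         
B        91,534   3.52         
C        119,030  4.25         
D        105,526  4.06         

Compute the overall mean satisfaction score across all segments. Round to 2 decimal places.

N = 92497 + 91534 + 119030 + 105526 = 408587.
Overall mean = Σ (Nₕ/N)·x̄ₕ — weight by population share, not a simple average.
Σ Nₕx̄ₕ = 92497·4.29 + 91534·3.52 + 119030·4.25 + 105526·4.06 = 396812.13 + 322199.68 + 505877.5 + 428435.56 = 1653324.87.
Divide by N: 1653324.87 / 408587 = 4.0464... → 4.05.

4.05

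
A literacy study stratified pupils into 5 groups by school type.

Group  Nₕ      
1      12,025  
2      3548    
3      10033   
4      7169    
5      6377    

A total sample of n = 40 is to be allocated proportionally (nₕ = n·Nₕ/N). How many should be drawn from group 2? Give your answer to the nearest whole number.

4

N = 12025 + 3548 + 10033 + 7169 + 6377 = 39152.
n_2 = 40·3548/39152 = 3.625... → 4.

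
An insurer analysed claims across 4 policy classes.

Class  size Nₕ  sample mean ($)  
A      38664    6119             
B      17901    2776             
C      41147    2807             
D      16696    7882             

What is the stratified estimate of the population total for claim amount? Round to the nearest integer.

533375693

Estimate total by summing Nₕ·x̄ₕ over strata.
38664·6119 + 17901·2776 + 41147·2807 + 16696·7882 = 236585016 + 49693176 + 115499629 + 131597872 = 533375693.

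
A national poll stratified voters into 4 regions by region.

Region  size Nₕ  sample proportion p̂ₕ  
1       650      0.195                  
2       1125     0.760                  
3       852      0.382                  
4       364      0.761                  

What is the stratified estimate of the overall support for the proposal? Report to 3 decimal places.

0.530

Wₕ = Nₕ/N with N = 2991: 0.2173, 0.3761, 0.2849, 0.1217.
p̂_st = 0.2173·0.195 + 0.3761·0.760 + 0.2849·0.382 + 0.1217·0.761 ≈ 0.52966... → 0.530.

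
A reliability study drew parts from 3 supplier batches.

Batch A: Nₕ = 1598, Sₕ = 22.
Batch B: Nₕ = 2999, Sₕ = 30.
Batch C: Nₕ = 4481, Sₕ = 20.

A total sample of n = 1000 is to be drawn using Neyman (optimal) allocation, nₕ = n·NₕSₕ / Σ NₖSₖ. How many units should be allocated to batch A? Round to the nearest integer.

164

A: NₕSₕ = 1598·22 = 35156
B: NₕSₕ = 2999·30 = 89970
C: NₕSₕ = 4481·20 = 89620
Σ NₕSₕ = 214746.
n_A = 1000·35156/214746 = 163.710... → 164.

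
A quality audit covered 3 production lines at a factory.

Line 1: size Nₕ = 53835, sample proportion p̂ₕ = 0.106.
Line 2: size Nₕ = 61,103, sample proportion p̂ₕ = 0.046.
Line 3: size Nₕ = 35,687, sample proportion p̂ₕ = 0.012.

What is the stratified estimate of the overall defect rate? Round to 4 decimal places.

Wₕ = Nₕ/N with N = 150625: 0.3574, 0.4057, 0.2369.
p̂_st = 0.3574·0.106 + 0.4057·0.046 + 0.2369·0.012 ≈ 0.059389... → 0.0594.

0.0594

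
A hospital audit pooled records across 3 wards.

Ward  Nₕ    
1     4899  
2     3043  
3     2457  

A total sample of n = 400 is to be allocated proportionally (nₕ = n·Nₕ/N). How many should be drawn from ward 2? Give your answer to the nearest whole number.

N = 4899 + 3043 + 2457 = 10399.
n_2 = 400·3043/10399 = 117.050... → 117.

117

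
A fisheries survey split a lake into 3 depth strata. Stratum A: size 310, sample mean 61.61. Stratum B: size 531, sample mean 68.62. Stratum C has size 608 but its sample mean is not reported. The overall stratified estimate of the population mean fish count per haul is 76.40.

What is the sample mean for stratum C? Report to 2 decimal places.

N = 310 + 531 + 608 = 1449.
Overall total = μ·N = 76.40·1449 = 110703.6.
Subtract the known strata: 310·61.61 + 531·68.62 = 55536.32.
Remaining total for stratum C: 110703.6 − 55536.32 = 55167.28.
Divide by its size: 55167.28 / 608 = 90.7357... → 90.74.

90.74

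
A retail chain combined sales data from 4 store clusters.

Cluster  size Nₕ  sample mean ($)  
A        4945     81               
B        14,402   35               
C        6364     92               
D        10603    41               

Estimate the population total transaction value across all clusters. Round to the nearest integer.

1924826

Population total = Σ Nₕ·x̄ₕ (each stratum's size times its mean).
4945·81 + 14402·35 + 6364·92 + 10603·41 = 400545 + 504070 + 585488 + 434723 = 1924826.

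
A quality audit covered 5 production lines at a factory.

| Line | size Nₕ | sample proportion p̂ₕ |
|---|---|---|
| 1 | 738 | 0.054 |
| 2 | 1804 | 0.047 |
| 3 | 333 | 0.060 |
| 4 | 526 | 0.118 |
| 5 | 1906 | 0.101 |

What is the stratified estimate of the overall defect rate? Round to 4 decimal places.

0.0752

Wₕ = Nₕ/N with N = 5307: 0.1391, 0.3399, 0.0627, 0.0991, 0.3591.
p̂_st = 0.1391·0.054 + 0.3399·0.047 + 0.0627·0.060 + 0.0991·0.118 + 0.3591·0.101 ≈ 0.075220... → 0.0752.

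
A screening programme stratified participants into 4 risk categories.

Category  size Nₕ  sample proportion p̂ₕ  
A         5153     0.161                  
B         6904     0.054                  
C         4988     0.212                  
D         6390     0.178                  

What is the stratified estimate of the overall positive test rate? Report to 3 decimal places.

Wₕ = Nₕ/N with N = 23435: 0.2199, 0.2946, 0.2128, 0.2727.
p̂_st = 0.2199·0.161 + 0.2946·0.054 + 0.2128·0.212 + 0.2727·0.178 ≈ 0.14497... → 0.145.

0.145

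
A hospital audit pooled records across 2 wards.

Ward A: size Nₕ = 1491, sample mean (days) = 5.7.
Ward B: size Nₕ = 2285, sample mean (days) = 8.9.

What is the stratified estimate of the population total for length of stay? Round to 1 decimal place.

Estimate total by summing Nₕ·x̄ₕ over strata.
1491·5.7 + 2285·8.9 = 8498.7 + 20336.5 = 28835.2.

28835.2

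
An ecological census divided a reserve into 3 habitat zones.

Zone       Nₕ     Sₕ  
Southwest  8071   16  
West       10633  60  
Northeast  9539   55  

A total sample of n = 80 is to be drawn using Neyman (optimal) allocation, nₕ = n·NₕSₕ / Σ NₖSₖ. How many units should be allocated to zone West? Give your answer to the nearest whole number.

Southwest: NₕSₕ = 8071·16 = 129136
West: NₕSₕ = 10633·60 = 637980
Northeast: NₕSₕ = 9539·55 = 524645
Σ NₕSₕ = 1291761.
n_West = 80·637980/1291761 = 39.511... → 40.

40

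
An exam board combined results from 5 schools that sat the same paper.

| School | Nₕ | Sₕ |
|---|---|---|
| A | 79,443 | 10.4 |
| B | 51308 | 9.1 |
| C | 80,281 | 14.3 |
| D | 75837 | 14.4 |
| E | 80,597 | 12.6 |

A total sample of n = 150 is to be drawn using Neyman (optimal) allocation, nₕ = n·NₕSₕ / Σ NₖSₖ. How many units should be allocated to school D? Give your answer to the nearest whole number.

A: NₕSₕ = 79443·10.4 = 826207.2
B: NₕSₕ = 51308·9.1 = 466902.8
C: NₕSₕ = 80281·14.3 = 1148018.3
D: NₕSₕ = 75837·14.4 = 1092052.8
E: NₕSₕ = 80597·12.6 = 1015522.2
Σ NₕSₕ = 4548703.3.
n_D = 150·1092052.8/4548703.3 = 36.012... → 36.

36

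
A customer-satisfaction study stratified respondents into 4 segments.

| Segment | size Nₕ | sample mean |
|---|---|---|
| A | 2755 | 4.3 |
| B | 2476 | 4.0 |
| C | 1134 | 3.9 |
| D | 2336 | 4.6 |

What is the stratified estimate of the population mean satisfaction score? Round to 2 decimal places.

x̄_st = (Σ Nₕx̄ₕ) / (Σ Nₕ) = (2755·4.3 + 2476·4.0 + 1134·3.9 + 2336·4.6) / 8701
= 36918.7 / 8701 = 4.2430... → 4.24.

4.24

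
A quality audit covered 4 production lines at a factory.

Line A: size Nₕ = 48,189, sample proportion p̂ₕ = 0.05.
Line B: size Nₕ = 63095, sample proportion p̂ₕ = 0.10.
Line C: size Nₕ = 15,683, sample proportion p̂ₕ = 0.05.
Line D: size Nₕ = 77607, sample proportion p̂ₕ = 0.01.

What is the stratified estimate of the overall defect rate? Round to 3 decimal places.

N = 48189 + 63095 + 15683 + 77607 = 204574.
Overall proportion = Σ (Nₕ/N)·p̂ₕ.
Σ Nₕp̂ₕ = 2409.45 + 6309.5 + 784.15 + 776.07 = 10279.17.
10279.17 / 204574 = 0.05025... → 0.050.

0.050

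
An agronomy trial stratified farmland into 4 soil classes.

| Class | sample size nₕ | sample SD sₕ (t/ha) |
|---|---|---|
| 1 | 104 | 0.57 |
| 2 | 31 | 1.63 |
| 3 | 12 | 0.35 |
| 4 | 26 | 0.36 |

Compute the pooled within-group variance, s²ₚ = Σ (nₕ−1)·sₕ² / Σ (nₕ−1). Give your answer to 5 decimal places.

Degrees of freedom: 103 + 30 + 11 + 25 = 169.
Σ(nₕ−1)sₕ² = 103·0.3249 + 30·2.6569 + 11·0.1225 + 25·0.1296 = 117.7592.
s²ₚ = 117.7592 / 169 = 0.6968 → 0.69680.

0.69680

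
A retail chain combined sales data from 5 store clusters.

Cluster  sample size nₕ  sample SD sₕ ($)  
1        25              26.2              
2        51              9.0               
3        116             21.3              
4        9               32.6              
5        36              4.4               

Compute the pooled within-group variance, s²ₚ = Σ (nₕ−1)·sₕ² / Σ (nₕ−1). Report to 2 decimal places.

352.92

1: (25−1)·26.2² = 24·686.44 = 16474.56
2: (51−1)·9.0² = 50·81 = 4050
3: (116−1)·21.3² = 115·453.69 = 52174.35
4: (9−1)·32.6² = 8·1062.76 = 8502.08
5: (36−1)·4.4² = 35·19.36 = 677.6
Numerator = 81878.59; denominator = Σ(nₕ−1) = 232.
s²ₚ = 81878.59/232 = 352.9250... → 352.92.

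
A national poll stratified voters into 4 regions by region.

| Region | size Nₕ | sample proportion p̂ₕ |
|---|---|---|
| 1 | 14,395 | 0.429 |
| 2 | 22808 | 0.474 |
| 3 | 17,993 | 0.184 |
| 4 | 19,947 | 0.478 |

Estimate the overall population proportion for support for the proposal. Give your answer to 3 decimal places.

Wₕ = Nₕ/N with N = 75143: 0.1916, 0.3035, 0.2395, 0.2655.
p̂_st = 0.1916·0.429 + 0.3035·0.474 + 0.2395·0.184 + 0.2655·0.478 ≈ 0.39700... → 0.397.

0.397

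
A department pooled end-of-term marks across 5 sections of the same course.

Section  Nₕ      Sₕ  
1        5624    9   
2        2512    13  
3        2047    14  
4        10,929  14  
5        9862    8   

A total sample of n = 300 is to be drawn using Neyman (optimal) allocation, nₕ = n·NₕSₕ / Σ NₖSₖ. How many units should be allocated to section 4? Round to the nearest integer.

134

1: NₕSₕ = 5624·9 = 50616
2: NₕSₕ = 2512·13 = 32656
3: NₕSₕ = 2047·14 = 28658
4: NₕSₕ = 10929·14 = 153006
5: NₕSₕ = 9862·8 = 78896
Σ NₕSₕ = 343832.
n_4 = 300·153006/343832 = 133.501... → 134.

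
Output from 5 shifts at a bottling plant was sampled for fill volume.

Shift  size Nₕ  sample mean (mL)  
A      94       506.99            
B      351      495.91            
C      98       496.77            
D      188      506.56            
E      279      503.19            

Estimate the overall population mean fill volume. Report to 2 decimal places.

x̄_st = (Σ Nₕx̄ₕ) / (Σ Nₕ) = (94·506.99 + 351·495.91 + 98·496.77 + 188·506.56 + 279·503.19) / 1010
= 506028.22 / 1010 = 501.0180... → 501.02.

501.02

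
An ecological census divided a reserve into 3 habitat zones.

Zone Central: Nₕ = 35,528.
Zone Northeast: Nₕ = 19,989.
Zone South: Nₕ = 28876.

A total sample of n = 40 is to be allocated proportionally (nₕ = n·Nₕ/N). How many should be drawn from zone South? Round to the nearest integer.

Share of zone South = 28876/84393 = 0.34216.
Allocate 40 × 0.34216 = 13.686... → 14.

14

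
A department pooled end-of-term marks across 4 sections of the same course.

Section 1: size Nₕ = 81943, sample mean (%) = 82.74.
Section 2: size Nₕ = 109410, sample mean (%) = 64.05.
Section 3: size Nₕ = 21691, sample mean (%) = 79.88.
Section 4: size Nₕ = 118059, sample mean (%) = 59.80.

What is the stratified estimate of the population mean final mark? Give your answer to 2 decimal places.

x̄_st = (Σ Nₕx̄ₕ) / (Σ Nₕ) = (81943·82.74 + 109410·64.05 + 21691·79.88 + 118059·59.80) / 331103
= 22580279.6 / 331103 = 68.1971... → 68.20.

68.20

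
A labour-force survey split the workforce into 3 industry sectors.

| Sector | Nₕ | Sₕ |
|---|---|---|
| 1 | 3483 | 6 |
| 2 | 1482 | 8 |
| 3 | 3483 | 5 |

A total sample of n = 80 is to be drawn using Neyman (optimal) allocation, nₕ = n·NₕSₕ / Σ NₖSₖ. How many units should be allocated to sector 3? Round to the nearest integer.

28

1: NₕSₕ = 3483·6 = 20898
2: NₕSₕ = 1482·8 = 11856
3: NₕSₕ = 3483·5 = 17415
Σ NₕSₕ = 50169.
n_3 = 80·17415/50169 = 27.770... → 28.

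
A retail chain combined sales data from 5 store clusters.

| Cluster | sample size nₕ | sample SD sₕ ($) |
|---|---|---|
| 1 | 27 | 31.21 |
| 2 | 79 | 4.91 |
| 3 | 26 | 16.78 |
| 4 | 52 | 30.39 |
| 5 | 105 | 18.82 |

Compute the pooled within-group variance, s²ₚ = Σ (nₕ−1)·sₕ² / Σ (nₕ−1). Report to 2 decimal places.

Degrees of freedom: 26 + 78 + 25 + 51 + 104 = 284.
Σ(nₕ−1)sₕ² = 26·974.0641 + 78·24.1081 + 25·281.5684 + 51·923.5521 + 104·354.1924 = 118182.4751.
s²ₚ = 118182.4751 / 284 = 416.1355... → 416.14.

416.14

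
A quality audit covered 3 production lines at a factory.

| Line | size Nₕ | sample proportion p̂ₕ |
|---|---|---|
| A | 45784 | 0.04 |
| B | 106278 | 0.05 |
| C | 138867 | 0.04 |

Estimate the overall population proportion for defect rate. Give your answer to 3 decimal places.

0.044

Wₕ = Nₕ/N with N = 290929: 0.1574, 0.3653, 0.4773.
p̂_st = 0.1574·0.04 + 0.3653·0.05 + 0.4773·0.04 ≈ 0.04365... → 0.044.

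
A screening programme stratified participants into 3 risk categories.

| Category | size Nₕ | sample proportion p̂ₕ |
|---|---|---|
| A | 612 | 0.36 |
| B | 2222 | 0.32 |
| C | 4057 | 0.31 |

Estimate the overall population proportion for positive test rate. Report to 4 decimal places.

0.3177

Wₕ = Nₕ/N with N = 6891: 0.0888, 0.3224, 0.5887.
p̂_st = 0.0888·0.36 + 0.3224·0.32 + 0.5887·0.31 ≈ 0.317665... → 0.3177.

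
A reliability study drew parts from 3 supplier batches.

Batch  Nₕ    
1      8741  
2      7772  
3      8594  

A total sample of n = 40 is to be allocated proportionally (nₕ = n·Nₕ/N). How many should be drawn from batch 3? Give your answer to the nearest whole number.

Share of batch 3 = 8594/25107 = 0.34229.
Allocate 40 × 0.34229 = 13.692... → 14.

14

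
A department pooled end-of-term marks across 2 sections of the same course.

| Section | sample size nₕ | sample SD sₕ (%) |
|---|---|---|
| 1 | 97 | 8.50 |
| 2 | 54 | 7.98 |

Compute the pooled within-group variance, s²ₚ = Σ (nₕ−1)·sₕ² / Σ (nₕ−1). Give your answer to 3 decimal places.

1: (97−1)·8.50² = 96·72.25 = 6936
2: (54−1)·7.98² = 53·63.6804 = 3375.0612
Numerator = 10311.0612; denominator = Σ(nₕ−1) = 149.
s²ₚ = 10311.0612/149 = 69.20175... → 69.202.

69.202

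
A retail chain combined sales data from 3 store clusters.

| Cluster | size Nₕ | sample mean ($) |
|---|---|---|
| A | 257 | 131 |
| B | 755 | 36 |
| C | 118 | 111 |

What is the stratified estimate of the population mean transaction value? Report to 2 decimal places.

x̄_st = (Σ Nₕx̄ₕ) / (Σ Nₕ) = (257·131 + 755·36 + 118·111) / 1130
= 73945 / 1130 = 65.4381... → 65.44.

65.44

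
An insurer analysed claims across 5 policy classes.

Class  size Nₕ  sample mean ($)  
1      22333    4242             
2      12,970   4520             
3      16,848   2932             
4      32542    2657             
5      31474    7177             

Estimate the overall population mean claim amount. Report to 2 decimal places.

4434.24

N = 116167; weights Wₕ = Nₕ/N = (0.1922, 0.1116, 0.1450, 0.2801, 0.2709).
x̄_st = Σ Wₕ·x̄ₕ = 0.1922·4242 + 0.1116·4520 + 0.1450·2932 + 0.2801·2657 + 0.2709·7177 ≈ 4434.2396...
→ 4434.24.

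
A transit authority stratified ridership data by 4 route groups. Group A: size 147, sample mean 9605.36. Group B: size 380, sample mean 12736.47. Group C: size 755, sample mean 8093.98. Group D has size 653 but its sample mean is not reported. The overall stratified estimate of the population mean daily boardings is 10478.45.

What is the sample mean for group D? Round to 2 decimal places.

12117.92

Σ Nₕx̄ₕ = N·μ, so 653·x̄_D = 1935·10478.45 − (147·9605.36 + 380·12736.47 + 755·8093.98).
= 20275800.75 − 12362801.42 = 7912999.33.
x̄_D = 7912999.33 / 653 = 12117.9163... → 12117.92.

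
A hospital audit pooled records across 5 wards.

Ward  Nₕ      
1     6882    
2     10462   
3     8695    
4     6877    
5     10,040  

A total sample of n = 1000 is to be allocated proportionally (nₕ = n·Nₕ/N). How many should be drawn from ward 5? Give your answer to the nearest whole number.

N = 6882 + 10462 + 8695 + 6877 + 10040 = 42956.
n_5 = 1000·10040/42956 = 233.728... → 234.

234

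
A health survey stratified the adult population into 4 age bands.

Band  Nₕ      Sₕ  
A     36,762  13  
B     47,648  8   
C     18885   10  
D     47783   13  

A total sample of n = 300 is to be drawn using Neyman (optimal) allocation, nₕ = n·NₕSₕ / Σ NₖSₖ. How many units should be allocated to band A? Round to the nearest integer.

86

Σ NₕSₕ = 36762·13 + 47648·8 + 18885·10 + 47783·13 = 1669119.
Share for A: 477906/1669119 = 0.28632.
n_A = 300 × 0.28632 = 85.897... → 86.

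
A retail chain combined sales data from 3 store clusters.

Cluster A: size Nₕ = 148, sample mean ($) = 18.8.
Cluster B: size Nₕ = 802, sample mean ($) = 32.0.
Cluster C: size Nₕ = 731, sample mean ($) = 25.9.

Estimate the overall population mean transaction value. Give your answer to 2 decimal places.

28.19

x̄_st = (Σ Nₕx̄ₕ) / (Σ Nₕ) = (148·18.8 + 802·32.0 + 731·25.9) / 1681
= 47379.3 / 1681 = 28.1852... → 28.19.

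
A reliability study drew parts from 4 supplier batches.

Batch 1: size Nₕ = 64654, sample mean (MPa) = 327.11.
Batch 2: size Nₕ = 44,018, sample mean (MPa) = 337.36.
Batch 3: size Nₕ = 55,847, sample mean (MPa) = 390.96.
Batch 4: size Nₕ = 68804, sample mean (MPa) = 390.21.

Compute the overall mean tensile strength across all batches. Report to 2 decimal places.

x̄_st = (Σ Nₕx̄ₕ) / (Σ Nₕ) = (64654·327.11 + 44018·337.36 + 55847·390.96 + 68804·390.21) / 233323
= 84680834.38 / 233323 = 362.9339... → 362.93.

362.93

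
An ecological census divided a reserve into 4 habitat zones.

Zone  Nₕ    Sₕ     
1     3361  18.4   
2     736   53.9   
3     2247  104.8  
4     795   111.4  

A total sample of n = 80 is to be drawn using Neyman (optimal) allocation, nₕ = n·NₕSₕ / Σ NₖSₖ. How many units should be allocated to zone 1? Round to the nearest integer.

12

1: NₕSₕ = 3361·18.4 = 61842.4
2: NₕSₕ = 736·53.9 = 39670.4
3: NₕSₕ = 2247·104.8 = 235485.6
4: NₕSₕ = 795·111.4 = 88563
Σ NₕSₕ = 425561.4.
n_1 = 80·61842.4/425561.4 = 11.626... → 12.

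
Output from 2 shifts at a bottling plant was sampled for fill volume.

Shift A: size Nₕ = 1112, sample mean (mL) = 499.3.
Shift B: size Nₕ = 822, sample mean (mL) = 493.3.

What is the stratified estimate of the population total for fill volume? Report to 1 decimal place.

A: 1112·499.3 = 555221.6
B: 822·493.3 = 405492.6
τ̂ = Σ Nₕx̄ₕ = 960714.2.

960714.2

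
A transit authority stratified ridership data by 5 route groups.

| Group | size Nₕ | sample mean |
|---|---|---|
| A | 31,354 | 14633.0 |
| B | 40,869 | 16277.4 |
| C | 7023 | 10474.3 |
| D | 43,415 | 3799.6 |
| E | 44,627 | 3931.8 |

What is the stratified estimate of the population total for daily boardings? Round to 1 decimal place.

1538029224.1

Estimate total by summing Nₕ·x̄ₕ over strata.
31354·14633.0 + 40869·16277.4 + 7023·10474.3 + 43415·3799.6 + 44627·3931.8 = 458803082 + 665241060.6 + 73561008.9 + 164959634 + 175464438.6 = 1538029224.1.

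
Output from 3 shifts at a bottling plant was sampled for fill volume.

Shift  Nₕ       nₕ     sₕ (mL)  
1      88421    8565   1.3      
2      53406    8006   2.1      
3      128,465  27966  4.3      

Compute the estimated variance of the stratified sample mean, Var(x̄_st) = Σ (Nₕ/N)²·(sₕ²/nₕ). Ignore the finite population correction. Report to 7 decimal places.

0.0001920

N = 270292; Wₕ = Nₕ/N.
shift 1: (88421/270292)²·1.3²/8565 = 0.0000211156
shift 2: (53406/270292)²·2.1²/8006 = 0.0000215049
shift 3: (128465/270292)²·4.3²/27966 = 0.0001493516
Sum = 0.0001919721 → 0.0001920.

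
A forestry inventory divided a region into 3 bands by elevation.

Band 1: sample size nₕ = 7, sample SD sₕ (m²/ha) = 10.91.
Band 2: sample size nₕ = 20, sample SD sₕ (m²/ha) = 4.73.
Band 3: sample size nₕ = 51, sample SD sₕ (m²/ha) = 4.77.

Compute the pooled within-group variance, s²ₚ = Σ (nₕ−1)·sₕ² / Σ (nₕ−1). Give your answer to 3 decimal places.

30.359

1: (7−1)·10.91² = 6·119.0281 = 714.1686
2: (20−1)·4.73² = 19·22.3729 = 425.0851
3: (51−1)·4.77² = 50·22.7529 = 1137.645
Numerator = 2276.8987; denominator = Σ(nₕ−1) = 75.
s²ₚ = 2276.8987/75 = 30.35865... → 30.359.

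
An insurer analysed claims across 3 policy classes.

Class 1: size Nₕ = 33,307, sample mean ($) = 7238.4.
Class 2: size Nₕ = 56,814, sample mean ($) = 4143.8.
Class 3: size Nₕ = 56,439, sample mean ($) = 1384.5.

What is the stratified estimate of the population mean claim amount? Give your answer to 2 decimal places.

3784.49

N = 33307 + 56814 + 56439 = 146560.
The stratified mean weights each stratum mean by its population share Nₕ/N.
Σ Nₕx̄ₕ = 33307·7238.4 + 56814·4143.8 + 56439·1384.5 = 241089388.8 + 235425853.2 + 78139795.5 = 554655037.5.
Divide by N: 554655037.5 / 146560 = 3784.4912... → 3784.49.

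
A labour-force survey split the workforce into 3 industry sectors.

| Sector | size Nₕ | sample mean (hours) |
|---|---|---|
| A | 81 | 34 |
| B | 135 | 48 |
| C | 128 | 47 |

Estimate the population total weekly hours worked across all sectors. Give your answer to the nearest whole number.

15250

Estimate total by summing Nₕ·x̄ₕ over strata.
81·34 + 135·48 + 128·47 = 2754 + 6480 + 6016 = 15250.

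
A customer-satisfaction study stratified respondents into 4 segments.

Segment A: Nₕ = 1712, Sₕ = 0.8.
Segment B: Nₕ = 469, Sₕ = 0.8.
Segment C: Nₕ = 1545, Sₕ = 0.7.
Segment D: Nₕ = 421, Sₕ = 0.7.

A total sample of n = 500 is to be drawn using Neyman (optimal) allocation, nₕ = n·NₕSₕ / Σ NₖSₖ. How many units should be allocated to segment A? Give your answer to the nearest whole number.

Σ NₕSₕ = 1712·0.8 + 469·0.8 + 1545·0.7 + 421·0.7 = 3121.
Share for A: 1369.6/3121 = 0.43883.
n_A = 500 × 0.43883 = 219.417... → 219.

219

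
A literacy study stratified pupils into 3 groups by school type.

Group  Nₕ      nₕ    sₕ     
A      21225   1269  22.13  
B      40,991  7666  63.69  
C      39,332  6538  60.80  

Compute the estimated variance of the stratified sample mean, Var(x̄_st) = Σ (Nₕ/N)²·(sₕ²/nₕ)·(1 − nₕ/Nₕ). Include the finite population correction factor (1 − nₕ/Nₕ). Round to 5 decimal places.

N = 101548; Wₕ = Nₕ/N.
group A: (21225/101548)²·22.13²/1269·(1 − 1269/21225) = 0.01585184
group B: (40991/101548)²·63.69²/7666·(1 − 7666/40991) = 0.07009541
group C: (39332/101548)²·60.80²/6538·(1 − 6538/39332) = 0.07072288
Sum = 0.15667013 → 0.15667.

0.15667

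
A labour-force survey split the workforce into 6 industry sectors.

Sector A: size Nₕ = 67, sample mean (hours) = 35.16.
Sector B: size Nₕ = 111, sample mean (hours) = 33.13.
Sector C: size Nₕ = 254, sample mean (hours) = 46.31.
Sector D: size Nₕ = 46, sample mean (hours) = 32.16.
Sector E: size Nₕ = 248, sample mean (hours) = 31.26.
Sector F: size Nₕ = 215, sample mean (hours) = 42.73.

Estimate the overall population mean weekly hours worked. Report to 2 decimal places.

x̄_st = (Σ Nₕx̄ₕ) / (Σ Nₕ) = (67·35.16 + 111·33.13 + 254·46.31 + 46·32.16 + 248·31.26 + 215·42.73) / 941
= 36214.68 / 941 = 38.4853... → 38.49.

38.49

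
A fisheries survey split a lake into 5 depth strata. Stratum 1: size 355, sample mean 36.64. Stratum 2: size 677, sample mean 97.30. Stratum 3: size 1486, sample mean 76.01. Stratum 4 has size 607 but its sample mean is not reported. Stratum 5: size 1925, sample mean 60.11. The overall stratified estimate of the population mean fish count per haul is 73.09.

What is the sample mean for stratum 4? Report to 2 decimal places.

Σ Nₕx̄ₕ = N·μ, so 607·x̄_4 = 5050·73.09 − (355·36.64 + 677·97.30 + 1486·76.01 + 1925·60.11).
= 369104.5 − 307541.91 = 61562.59.
x̄_4 = 61562.59 / 607 = 101.4211... → 101.42.

101.42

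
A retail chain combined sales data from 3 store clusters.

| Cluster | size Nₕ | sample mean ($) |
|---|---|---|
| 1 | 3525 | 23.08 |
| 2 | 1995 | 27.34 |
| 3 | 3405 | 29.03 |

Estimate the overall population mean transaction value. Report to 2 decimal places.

x̄_st = (Σ Nₕx̄ₕ) / (Σ Nₕ) = (3525·23.08 + 1995·27.34 + 3405·29.03) / 8925
= 234747.45 / 8925 = 26.3022... → 26.30.

26.30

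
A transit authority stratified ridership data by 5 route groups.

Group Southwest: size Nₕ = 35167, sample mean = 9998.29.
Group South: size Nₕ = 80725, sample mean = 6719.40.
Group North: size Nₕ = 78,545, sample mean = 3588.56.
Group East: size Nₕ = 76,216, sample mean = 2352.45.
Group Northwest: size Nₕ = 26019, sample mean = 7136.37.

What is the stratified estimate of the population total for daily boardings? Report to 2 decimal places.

1540872414.86

Southwest: 35167·9998.29 = 351609864.43
South: 80725·6719.40 = 542423565
North: 78545·3588.56 = 281863445.2
East: 76216·2352.45 = 179294329.2
Northwest: 26019·7136.37 = 185681211.03
τ̂ = Σ Nₕx̄ₕ = 1540872414.86.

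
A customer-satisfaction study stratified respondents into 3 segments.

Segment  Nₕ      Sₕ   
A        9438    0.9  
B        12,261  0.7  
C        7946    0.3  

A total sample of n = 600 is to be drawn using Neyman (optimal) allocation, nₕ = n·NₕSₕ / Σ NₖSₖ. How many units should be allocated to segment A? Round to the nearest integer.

A: NₕSₕ = 9438·0.9 = 8494.2
B: NₕSₕ = 12261·0.7 = 8582.7
C: NₕSₕ = 7946·0.3 = 2383.8
Σ NₕSₕ = 19460.7.
n_A = 600·8494.2/19460.7 = 261.888... → 262.

262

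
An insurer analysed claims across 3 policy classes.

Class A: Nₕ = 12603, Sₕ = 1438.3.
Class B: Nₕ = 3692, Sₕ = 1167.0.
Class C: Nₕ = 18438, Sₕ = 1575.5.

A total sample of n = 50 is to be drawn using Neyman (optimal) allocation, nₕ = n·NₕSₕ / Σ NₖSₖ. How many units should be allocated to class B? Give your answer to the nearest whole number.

4

Σ NₕSₕ = 12603·1438.3 + 3692·1167.0 + 18438·1575.5 = 51484527.9.
Share for B: 4308564/51484527.9 = 0.08369.
n_B = 50 × 0.08369 = 4.184... → 4.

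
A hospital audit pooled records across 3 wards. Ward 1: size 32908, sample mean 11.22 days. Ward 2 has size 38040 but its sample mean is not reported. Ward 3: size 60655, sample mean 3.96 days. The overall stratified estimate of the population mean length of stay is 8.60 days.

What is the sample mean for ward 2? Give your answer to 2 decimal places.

Σ Nₕx̄ₕ = N·μ, so 38040·x̄_2 = 131603·8.60 − (32908·11.22 + 60655·3.96).
= 1131785.8 − 609421.56 = 522364.24.
x̄_2 = 522364.24 / 38040 = 13.7320... → 13.73.

13.73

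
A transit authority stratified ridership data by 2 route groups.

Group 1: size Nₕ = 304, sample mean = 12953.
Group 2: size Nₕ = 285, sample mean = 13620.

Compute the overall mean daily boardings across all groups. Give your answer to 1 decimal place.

13275.7

N = 589; weights Wₕ = Nₕ/N = (0.5161, 0.4839).
x̄_st = Σ Wₕ·x̄ₕ = 0.5161·12953 + 0.4839·13620 ≈ 13275.742...
→ 13275.7.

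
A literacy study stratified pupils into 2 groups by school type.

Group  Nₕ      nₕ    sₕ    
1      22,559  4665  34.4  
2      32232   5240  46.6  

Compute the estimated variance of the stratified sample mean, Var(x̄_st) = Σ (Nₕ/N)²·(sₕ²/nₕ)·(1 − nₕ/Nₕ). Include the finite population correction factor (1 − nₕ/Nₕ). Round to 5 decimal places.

N = 54791; Wₕ = Nₕ/N.
group 1: (22559/54791)²·34.4²/4665·(1 − 4665/22559) = 0.03410940
group 2: (32232/54791)²·46.6²/5240·(1 − 5240/32232) = 0.12010039
Sum = 0.15420979 → 0.15421.

0.15421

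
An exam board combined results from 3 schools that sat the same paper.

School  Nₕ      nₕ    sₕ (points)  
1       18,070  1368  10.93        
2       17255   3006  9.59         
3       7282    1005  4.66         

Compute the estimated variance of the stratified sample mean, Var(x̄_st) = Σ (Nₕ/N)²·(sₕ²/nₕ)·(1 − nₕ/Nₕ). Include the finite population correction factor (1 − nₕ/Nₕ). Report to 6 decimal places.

N = 42607. Term for each stratum: Wₕ²sₕ²/nₕ·(1−nₕ/Nₕ).
Var(x̄_st) = 0.014518406 + 0.004143675 + 0.000544060 = 0.019206141 → 0.019206.

0.019206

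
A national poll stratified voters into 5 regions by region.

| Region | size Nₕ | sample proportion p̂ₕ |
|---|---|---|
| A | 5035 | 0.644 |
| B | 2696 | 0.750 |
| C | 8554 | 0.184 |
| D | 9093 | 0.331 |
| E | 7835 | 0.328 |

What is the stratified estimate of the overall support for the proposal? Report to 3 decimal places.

0.374

N = 5035 + 2696 + 8554 + 9093 + 7835 = 33213.
Overall proportion = Σ (Nₕ/N)·p̂ₕ.
Σ Nₕp̂ₕ = 3242.54 + 2022 + 1573.936 + 3009.783 + 2569.88 = 12418.139.
12418.139 / 33213 = 0.37389... → 0.374.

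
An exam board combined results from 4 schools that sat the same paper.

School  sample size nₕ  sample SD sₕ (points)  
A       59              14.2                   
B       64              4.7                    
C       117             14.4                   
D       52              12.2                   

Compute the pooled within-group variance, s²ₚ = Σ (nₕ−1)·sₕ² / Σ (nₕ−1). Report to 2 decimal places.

Degrees of freedom: 58 + 63 + 116 + 51 = 288.
Σ(nₕ−1)sₕ² = 58·201.64 + 63·22.09 + 116·207.36 + 51·148.84 = 44731.39.
s²ₚ = 44731.39 / 288 = 155.3173... → 155.32.

155.32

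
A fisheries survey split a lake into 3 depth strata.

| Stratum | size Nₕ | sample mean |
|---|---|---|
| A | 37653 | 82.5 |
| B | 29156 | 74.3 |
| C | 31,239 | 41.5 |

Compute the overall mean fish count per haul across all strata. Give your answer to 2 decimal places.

N = 98048; weights Wₕ = Nₕ/N = (0.3840, 0.2974, 0.3186).
x̄_st = Σ Wₕ·x̄ₕ = 0.3840·82.5 + 0.2974·74.3 + 0.3186·41.5 ≈ 66.9986...
→ 67.00.

67.00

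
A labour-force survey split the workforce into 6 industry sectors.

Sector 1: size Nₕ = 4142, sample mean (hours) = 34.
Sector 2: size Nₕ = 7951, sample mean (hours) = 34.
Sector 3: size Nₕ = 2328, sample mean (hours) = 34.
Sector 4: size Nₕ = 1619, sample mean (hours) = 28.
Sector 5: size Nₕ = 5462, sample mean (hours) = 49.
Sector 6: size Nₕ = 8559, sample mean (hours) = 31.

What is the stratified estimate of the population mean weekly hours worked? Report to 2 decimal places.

35.55

x̄_st = (Σ Nₕx̄ₕ) / (Σ Nₕ) = (4142·34 + 7951·34 + 2328·34 + 1619·28 + 5462·49 + 8559·31) / 30061
= 1068613 / 30061 = 35.5482... → 35.55.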